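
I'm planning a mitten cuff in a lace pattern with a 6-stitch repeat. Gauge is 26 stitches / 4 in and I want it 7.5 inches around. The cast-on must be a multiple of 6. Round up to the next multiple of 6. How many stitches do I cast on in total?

CO 54 sts.

26 / 4 = 6.5 sts per inch.
7.5 × 6.5 = 48.75 sts.
Next multiple of 6: 54.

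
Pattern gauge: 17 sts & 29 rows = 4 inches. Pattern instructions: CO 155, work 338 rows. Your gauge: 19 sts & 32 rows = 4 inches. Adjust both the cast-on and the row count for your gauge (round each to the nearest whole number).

Stitches: 155 × 19/17 = 173.24 → 173.
Rows: 338 × 32/29 = 372.97 → 373.

Cast on 173 stitches; work 373 rows.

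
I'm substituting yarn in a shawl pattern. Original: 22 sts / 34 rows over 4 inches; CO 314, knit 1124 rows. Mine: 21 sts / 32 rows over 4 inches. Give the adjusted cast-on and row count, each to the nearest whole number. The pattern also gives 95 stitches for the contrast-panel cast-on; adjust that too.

Cast on 300 stitches; work 1058 rows; contrast-panel cast-on 91 stitches.

Stitches: 314 × 21/22 = 299.73 → 300.
Rows: 1124 × 32/34 = 1057.88 → 1058.
contrast-panel cast-on: 95 × 21/22 = 90.68 → 91.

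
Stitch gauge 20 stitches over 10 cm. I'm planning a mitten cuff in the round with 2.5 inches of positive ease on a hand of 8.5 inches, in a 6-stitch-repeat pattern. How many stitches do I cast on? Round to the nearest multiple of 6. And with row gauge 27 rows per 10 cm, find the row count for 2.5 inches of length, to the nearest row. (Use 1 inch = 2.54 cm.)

Cast on 54 stitches; work 17 rows.

Finished = 8.5 + 2.5 = 11 inches.
11 inches × 2.54 = 27.94 cm.
20/10 = 2 sts per cm; 27.94 × 2 = 55.88 sts.
Nearest multiple of 6 → 54.
2.5 inches = 6.35 cm; × 2.7 = 17.14 → 17 rows.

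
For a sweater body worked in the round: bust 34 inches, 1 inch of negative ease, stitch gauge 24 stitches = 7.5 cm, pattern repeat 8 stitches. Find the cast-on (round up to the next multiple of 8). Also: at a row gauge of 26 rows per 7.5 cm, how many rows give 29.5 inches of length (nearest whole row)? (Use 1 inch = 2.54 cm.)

Cast on 272 stitches; work 260 rows.

Finished = 34 − 1 = 33 inches.
33 inches × 2.54 = 83.82 cm.
24/7.5 = 3.2 sts per cm; 83.82 × 3.2 = 268.22 sts.
Next multiple of 8 → 272.
29.5 inches = 74.93 cm; × 3.467 = 259.76 → 260 rows.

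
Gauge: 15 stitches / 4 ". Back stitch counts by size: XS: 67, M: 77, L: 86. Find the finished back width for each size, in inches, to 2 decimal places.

15/4 = 3.75 sts per in.
XS: 67 / 3.75 = 17.867 → 17.87 in.
M: 77 / 3.75 = 20.533 → 20.53 in.
L: 86 / 3.75 = 22.933 → 22.93 in.

XS 17.87 inches; M 20.53 inches; L 22.93 inches.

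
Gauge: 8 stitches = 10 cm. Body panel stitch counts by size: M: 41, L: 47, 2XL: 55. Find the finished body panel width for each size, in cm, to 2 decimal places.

M 51.25 cm; L 58.75 cm; 2XL 68.75 cm.

8/10 = 0.8 sts per cm.
M: 41 / 0.8 = 51.250 → 51.25 cm.
L: 47 / 0.8 = 58.750 → 58.75 cm.
2XL: 55 / 0.8 = 68.750 → 68.75 cm.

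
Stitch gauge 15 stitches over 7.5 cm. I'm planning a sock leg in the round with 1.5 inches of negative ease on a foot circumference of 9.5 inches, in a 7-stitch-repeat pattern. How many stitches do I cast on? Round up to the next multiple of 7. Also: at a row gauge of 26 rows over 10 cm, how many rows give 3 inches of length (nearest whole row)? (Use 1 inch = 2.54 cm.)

Finished = 9.5 − 1.5 = 8 inches.
8 inches × 2.54 = 20.32 cm.
15/7.5 = 2 sts per cm; 20.32 × 2 = 40.64 sts.
Next multiple of 7 → 42.
3 inches = 7.62 cm; × 2.6 = 19.81 → 20 rows.

Cast on 42 stitches; work 20 rows.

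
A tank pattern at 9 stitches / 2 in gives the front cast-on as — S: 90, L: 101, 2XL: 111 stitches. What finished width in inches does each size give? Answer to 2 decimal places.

S 20.00 inches; L 22.44 inches; 2XL 24.67 inches.

9/2 = 4.5 sts per in.
S: 90 / 4.5 = 20.000 → 20.00 in.
L: 101 / 4.5 = 22.444 → 22.44 in.
2XL: 111 / 4.5 = 24.667 → 24.67 in.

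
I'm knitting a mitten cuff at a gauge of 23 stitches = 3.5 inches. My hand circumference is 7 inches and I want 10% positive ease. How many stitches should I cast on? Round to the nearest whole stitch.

Finished = 7 × 1.10 = 7.70 in.
23 / 3.5 = 6.571 sts per inch.
7.70 × 6.571 = 50.60 sts.
→ 51 sts.

51 stitches.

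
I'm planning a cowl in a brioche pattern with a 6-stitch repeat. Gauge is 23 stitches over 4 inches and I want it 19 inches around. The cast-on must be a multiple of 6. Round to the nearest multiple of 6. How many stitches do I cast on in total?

23 / 4 = 5.75 sts per inch.
19 × 5.75 = 109.25 sts.
Nearest multiple of 6: 108.

Cast on 108 stitches.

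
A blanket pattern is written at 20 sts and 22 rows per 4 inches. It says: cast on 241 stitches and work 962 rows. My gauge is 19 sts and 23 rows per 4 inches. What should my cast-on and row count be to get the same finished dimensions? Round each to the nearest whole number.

Cast on 229 stitches; work 1006 rows.

Stitches: 241 × 19/20 = 228.95 → 229.
Rows: 962 × 23/22 = 1005.73 → 1006.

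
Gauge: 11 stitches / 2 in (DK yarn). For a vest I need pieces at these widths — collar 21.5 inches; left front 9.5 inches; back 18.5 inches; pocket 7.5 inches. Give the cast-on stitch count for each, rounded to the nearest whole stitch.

Rate = 11/2 = 5.5 sts per in.
collar: 21.5 × 5.5 = 118.25 → 118.
left front: 9.5 × 5.5 = 52.25 → 52.
back: 18.5 × 5.5 = 101.75 → 102.
pocket: 7.5 × 5.5 = 41.25 → 41.

collar 118; left front 52; back 102; pocket 41.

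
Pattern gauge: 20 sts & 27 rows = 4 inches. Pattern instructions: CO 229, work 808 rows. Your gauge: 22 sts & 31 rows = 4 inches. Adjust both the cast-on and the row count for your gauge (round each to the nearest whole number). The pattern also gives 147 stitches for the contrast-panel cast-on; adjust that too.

Stitches: 229 × 22/20 = 251.90 → 252.
Rows: 808 × 31/27 = 927.70 → 928.
contrast-panel cast-on: 147 × 22/20 = 161.70 → 162.

Cast on 252 stitches; work 928 rows; contrast-panel cast-on 162 stitches.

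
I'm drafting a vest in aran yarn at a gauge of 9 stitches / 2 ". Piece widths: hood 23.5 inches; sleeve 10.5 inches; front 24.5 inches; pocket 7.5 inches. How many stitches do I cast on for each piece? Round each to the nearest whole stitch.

hood 106; sleeve 47; front 110; pocket 34.

Rate = 9/2 = 4.5 sts per in.
hood: 23.5 × 4.5 = 105.75 → 106.
sleeve: 10.5 × 4.5 = 47.25 → 47.
front: 24.5 × 4.5 = 110.25 → 110.
pocket: 7.5 × 4.5 = 33.75 → 34.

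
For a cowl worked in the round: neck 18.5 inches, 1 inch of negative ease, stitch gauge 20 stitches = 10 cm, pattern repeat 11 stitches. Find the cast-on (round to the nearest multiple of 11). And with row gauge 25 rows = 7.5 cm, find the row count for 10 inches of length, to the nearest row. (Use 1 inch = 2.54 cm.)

Cast on 88 stitches; work 85 rows.

Finished = 18.5 − 1 = 17.5 inches.
17.5 inches × 2.54 = 44.45 cm.
20/10 = 2 sts per cm; 44.45 × 2 = 88.90 sts.
Nearest multiple of 11 → 88.
10 inches = 25.40 cm; × 3.333 = 84.67 → 85 rows.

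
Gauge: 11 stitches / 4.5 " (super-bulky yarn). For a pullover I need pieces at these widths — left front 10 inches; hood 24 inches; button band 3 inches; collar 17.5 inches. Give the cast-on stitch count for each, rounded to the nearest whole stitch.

Rate = 11/4.5 = 2.444 sts per in.
left front: 10 × 2.444 = 24.44 → 24.
hood: 24 × 2.444 = 58.67 → 59.
button band: 3 × 2.444 = 7.33 → 7.
collar: 17.5 × 2.444 = 42.78 → 43.

left front 24; hood 59; button band 7; collar 43.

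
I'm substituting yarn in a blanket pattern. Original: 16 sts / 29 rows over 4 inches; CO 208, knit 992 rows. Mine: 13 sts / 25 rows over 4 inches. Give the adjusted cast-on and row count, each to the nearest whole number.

Cast on 169 stitches; work 855 rows.

Stitches: 208 × 13/16 = 169.00 → 169.
Rows: 992 × 25/29 = 855.17 → 855.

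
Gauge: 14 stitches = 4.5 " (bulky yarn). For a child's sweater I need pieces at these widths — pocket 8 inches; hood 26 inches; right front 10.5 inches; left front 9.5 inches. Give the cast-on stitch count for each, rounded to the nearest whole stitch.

Rate = 14/4.5 = 3.111 sts per in.
pocket: 8 × 3.111 = 24.89 → 25.
hood: 26 × 3.111 = 80.89 → 81.
right front: 10.5 × 3.111 = 32.67 → 33.
left front: 9.5 × 3.111 = 29.56 → 30.

pocket 25; hood 81; right front 33; left front 30.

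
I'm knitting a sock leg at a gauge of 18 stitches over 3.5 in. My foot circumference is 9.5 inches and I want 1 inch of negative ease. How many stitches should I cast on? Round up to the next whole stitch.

Cast on 44 stitches.

Finished = 9.5 − 1 = 8.5 in.
18 / 3.5 = 5.143 sts per inch.
8.50 × 5.143 = 43.71 sts.
→ 44 sts.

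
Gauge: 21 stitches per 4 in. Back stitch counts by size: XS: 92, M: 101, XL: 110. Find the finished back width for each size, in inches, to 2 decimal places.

XS 17.52 inches; M 19.24 inches; XL 20.95 inches.

21/4 = 5.25 sts per in.
XS: 92 / 5.25 = 17.524 → 17.52 in.
M: 101 / 5.25 = 19.238 → 19.24 in.
XL: 110 / 5.25 = 20.952 → 20.95 in.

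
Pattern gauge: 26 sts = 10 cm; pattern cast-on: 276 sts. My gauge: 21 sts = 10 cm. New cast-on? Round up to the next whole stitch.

223 stitches.

Scale factor = 21 / 26 = 0.808.
276 × 21 / 26 = 222.92 sts.
→ 223 sts.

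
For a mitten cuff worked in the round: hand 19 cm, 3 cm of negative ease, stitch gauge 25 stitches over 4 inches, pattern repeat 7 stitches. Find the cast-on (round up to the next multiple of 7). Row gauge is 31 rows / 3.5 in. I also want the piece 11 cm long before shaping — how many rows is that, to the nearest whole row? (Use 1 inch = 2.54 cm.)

Finished = 19 − 3 = 16 cm.
16 cm × 1/2.54 = 6.30 inches.
25/4 = 6.25 sts per in; 6.30 × 6.25 = 39.37 sts.
Next multiple of 7 → 42.
11 cm = 4.33 inches; × 8.857 = 38.36 → 38 rows.

Cast on 42 stitches; work 38 rows.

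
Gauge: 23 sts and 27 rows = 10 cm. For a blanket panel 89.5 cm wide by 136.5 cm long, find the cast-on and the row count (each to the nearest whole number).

Stitch gauge = 23/10 = 2.3 sts/cm; 89.5 × 2.3 = 205.85 → 206 sts.
Row gauge = 27/10 = 2.7 rows/cm; 136.5 × 2.7 = 368.55 → 369 rows.

Cast on 206 stitches and work 369 rows.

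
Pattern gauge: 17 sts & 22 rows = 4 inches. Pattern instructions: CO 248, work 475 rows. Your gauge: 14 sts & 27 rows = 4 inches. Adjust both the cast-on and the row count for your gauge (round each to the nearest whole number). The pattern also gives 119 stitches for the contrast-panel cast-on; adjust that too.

Stitches: 248 × 14/17 = 204.24 → 204.
Rows: 475 × 27/22 = 582.95 → 583.
contrast-panel cast-on: 119 × 14/17 = 98.00 → 98.

Cast on 204 stitches; work 583 rows; contrast-panel cast-on 98 stitches.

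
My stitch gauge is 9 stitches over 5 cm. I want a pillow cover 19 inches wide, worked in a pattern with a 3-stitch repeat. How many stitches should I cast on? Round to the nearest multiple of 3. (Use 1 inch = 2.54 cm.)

19 in = 19 × 2.54 = 48.26 cm.
9 / 5 = 1.8 sts/cm.
48.26 × 1.8 = 86.87 sts.
→ 87.

CO 87 sts.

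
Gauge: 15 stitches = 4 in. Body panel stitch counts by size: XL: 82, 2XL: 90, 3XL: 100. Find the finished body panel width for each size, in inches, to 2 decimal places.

XL 21.87 inches; 2XL 24.00 inches; 3XL 26.67 inches.

15/4 = 3.75 sts per in.
XL: 82 / 3.75 = 21.867 → 21.87 in.
2XL: 90 / 3.75 = 24.000 → 24.00 in.
3XL: 100 / 3.75 = 26.667 → 26.67 in.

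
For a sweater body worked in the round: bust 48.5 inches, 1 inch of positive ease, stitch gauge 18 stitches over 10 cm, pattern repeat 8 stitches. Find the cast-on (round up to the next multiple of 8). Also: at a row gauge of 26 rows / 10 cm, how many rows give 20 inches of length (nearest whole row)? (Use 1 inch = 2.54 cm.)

Finished = 48.5 + 1 = 49.5 inches.
49.5 inches × 2.54 = 125.73 cm.
18/10 = 1.8 sts per cm; 125.73 × 1.8 = 226.31 sts.
Next multiple of 8 → 232.
20 inches = 50.80 cm; × 2.6 = 132.08 → 132 rows.

Cast on 232 stitches; work 132 rows.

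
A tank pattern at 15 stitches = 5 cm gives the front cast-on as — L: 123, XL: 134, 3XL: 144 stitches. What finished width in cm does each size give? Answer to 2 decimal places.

L 41.00 cm; XL 44.67 cm; 3XL 48.00 cm.

15/5 = 3 sts per cm.
L: 123 / 3 = 41.000 → 41.00 cm.
XL: 134 / 3 = 44.667 → 44.67 cm.
3XL: 144 / 3 = 48.000 → 48.00 cm.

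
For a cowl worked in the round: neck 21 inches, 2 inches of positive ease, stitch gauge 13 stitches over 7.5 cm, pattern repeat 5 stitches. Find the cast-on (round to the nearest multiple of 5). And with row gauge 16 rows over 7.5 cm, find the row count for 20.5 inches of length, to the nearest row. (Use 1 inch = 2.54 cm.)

Cast on 100 stitches; work 111 rows.

Finished = 21 + 2 = 23 inches.
23 inches × 2.54 = 58.42 cm.
13/7.5 = 1.733 sts per cm; 58.42 × 1.733 = 101.26 sts.
Nearest multiple of 5 → 100.
20.5 inches = 52.07 cm; × 2.133 = 111.08 → 111 rows.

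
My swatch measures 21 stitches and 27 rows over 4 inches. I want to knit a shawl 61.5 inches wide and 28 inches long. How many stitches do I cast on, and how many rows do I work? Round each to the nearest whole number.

Cast on 323 stitches and work 189 rows.

Stitch gauge = 21/4 = 5.25 sts/in; 61.5 × 5.25 = 322.88 → 323 sts.
Row gauge = 27/4 = 6.75 rows/in; 28 × 6.75 = 189.00 → 189 rows.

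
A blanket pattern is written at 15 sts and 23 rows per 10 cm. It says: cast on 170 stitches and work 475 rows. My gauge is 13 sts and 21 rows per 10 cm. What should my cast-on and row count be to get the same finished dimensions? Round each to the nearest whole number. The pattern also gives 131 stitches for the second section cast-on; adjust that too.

Stitches: 170 × 13/15 = 147.33 → 147.
Rows: 475 × 21/23 = 433.70 → 434.
second section cast-on: 131 × 13/15 = 113.53 → 114.

Cast on 147 stitches; work 434 rows; second section cast-on 114 stitches.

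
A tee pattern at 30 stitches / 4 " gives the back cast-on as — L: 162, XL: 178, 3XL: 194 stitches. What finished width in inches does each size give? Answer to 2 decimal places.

L 21.60 inches; XL 23.73 inches; 3XL 25.87 inches.

30/4 = 7.5 sts per in.
L: 162 / 7.5 = 21.600 → 21.60 in.
XL: 178 / 7.5 = 23.733 → 23.73 in.
3XL: 194 / 7.5 = 25.867 → 25.87 in.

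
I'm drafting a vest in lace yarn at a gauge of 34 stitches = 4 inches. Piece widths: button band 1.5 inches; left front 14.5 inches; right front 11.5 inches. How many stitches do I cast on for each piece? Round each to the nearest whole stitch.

Rate = 34/4 = 8.5 sts per in.
button band: 1.5 × 8.5 = 12.75 → 13.
left front: 14.5 × 8.5 = 123.25 → 123.
right front: 11.5 × 8.5 = 97.75 → 98.

button band 13; left front 123; right front 98.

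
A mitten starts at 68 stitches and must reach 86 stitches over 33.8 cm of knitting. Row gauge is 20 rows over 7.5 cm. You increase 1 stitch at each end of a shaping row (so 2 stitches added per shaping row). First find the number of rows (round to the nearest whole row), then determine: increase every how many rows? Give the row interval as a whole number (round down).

Rows = 33.8 × 2.667 = 90.1 → 90 rows.
Stitches to add: 18 → 9 shaping rows (at 2 st each).
90 / 9 = 10.00 → every 10 rows.

Increase every 10th row.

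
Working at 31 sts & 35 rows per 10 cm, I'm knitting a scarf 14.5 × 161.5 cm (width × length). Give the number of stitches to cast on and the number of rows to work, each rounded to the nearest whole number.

Cast on 45 stitches and work 565 rows.

Stitch gauge = 31/10 = 3.1 sts/cm; 14.5 × 3.1 = 44.95 → 45 sts.
Row gauge = 35/10 = 3.5 rows/cm; 161.5 × 3.5 = 565.25 → 565 rows.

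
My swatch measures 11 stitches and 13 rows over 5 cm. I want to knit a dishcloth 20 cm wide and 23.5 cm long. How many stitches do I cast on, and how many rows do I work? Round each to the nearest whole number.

Cast on 44 stitches and work 61 rows.

Stitch gauge = 11/5 = 2.2 sts/cm; 20 × 2.2 = 44.00 → 44 sts.
Row gauge = 13/5 = 2.6 rows/cm; 23.5 × 2.6 = 61.10 → 61 rows.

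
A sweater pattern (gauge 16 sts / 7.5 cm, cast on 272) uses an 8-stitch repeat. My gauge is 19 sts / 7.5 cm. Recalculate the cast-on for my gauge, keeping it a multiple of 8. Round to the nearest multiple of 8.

Cast on 320 stitches.

272 × 19 / 16 = 323.00.
Nearest multiple of 8: 320.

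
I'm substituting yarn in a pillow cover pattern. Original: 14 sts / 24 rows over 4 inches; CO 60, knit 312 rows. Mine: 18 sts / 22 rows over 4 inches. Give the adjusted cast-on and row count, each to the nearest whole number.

Cast on 77 stitches; work 286 rows.

Stitches: 60 × 18/14 = 77.14 → 77.
Rows: 312 × 22/24 = 286.00 → 286.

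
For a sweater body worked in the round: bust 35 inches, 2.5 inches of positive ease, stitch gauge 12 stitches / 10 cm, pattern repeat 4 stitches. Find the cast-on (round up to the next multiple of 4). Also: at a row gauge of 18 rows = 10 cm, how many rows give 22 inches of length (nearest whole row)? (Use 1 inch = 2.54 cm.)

Finished = 35 + 2.5 = 37.5 inches.
37.5 inches × 2.54 = 95.25 cm.
12/10 = 1.2 sts per cm; 95.25 × 1.2 = 114.30 sts.
Next multiple of 4 → 116.
22 inches = 55.88 cm; × 1.8 = 100.58 → 101 rows.

Cast on 116 stitches; work 101 rows.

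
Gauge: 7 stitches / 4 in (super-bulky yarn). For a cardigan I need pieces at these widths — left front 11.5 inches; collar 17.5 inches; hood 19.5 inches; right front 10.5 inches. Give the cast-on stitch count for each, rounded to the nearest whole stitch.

left front 20; collar 31; hood 34; right front 18.

Rate = 7/4 = 1.75 sts per in.
left front: 11.5 × 1.75 = 20.12 → 20.
collar: 17.5 × 1.75 = 30.62 → 31.
hood: 19.5 × 1.75 = 34.12 → 34.
right front: 10.5 × 1.75 = 18.38 → 18.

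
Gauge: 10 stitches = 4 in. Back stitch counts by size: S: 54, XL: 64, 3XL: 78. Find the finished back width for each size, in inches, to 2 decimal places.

10/4 = 2.5 sts per in.
S: 54 / 2.5 = 21.600 → 21.60 in.
XL: 64 / 2.5 = 25.600 → 25.60 in.
3XL: 78 / 2.5 = 31.200 → 31.20 in.

S 21.60 inches; XL 25.60 inches; 3XL 31.20 inches.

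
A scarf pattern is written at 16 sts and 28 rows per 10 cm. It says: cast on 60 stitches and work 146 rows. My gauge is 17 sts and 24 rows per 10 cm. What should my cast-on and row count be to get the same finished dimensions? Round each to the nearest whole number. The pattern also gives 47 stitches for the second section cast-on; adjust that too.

Cast on 64 stitches; work 125 rows; second section cast-on 50 stitches.

Stitches: 60 × 17/16 = 63.75 → 64.
Rows: 146 × 24/28 = 125.14 → 125.
second section cast-on: 47 × 17/16 = 49.94 → 50.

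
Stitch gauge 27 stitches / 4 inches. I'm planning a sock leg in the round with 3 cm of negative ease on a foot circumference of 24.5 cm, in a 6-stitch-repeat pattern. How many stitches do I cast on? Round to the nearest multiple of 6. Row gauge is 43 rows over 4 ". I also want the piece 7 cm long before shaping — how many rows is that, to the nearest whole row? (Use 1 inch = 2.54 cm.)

Cast on 60 stitches; work 30 rows.

Finished = 24.5 − 3 = 21.5 cm.
21.5 cm × 1/2.54 = 8.46 inches.
27/4 = 6.75 sts per in; 8.46 × 6.75 = 57.14 sts.
Nearest multiple of 6 → 60.
7 cm = 2.76 inches; × 10.75 = 29.63 → 30 rows.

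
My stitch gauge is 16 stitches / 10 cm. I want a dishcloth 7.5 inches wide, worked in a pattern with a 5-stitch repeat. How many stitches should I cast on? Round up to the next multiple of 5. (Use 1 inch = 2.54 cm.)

CO 35 sts.

7.5 in = 7.5 × 2.54 = 19.05 cm.
16 / 10 = 1.6 sts/cm.
19.05 × 1.6 = 30.48 sts.
→ 35.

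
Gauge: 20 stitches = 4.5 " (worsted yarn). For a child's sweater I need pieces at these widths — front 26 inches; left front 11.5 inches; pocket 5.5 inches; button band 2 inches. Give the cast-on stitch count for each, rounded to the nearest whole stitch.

front 116; left front 51; pocket 24; button band 9.

Rate = 20/4.5 = 4.444 sts per in.
front: 26 × 4.444 = 115.56 → 116.
left front: 11.5 × 4.444 = 51.11 → 51.
pocket: 5.5 × 4.444 = 24.44 → 24.
button band: 2 × 4.444 = 8.89 → 9.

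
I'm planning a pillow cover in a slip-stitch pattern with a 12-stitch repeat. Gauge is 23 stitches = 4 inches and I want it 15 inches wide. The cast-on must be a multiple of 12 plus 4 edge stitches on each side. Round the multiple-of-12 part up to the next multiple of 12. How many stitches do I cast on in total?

92 stitches.

23 / 4 = 5.75 sts per inch.
15 × 5.75 = 86.25 sts.
Less 8 edge sts → 78.25 for the repeat.
Next multiple of 12: 84.
Add back 8 edge sts → 92.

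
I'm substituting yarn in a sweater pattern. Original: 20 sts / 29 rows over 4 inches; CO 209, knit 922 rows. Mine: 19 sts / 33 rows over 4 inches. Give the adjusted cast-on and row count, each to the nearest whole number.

Stitches: 209 × 19/20 = 198.55 → 199.
Rows: 922 × 33/29 = 1049.17 → 1049.

Cast on 199 stitches; work 1049 rows.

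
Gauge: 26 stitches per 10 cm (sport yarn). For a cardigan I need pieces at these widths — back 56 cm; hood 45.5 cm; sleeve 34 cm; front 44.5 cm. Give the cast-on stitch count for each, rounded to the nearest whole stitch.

Rate = 26/10 = 2.6 sts per cm.
back: 56 × 2.6 = 145.60 → 146.
hood: 45.5 × 2.6 = 118.30 → 118.
sleeve: 34 × 2.6 = 88.40 → 88.
front: 44.5 × 2.6 = 115.70 → 116.

back 146; hood 118; sleeve 88; front 116.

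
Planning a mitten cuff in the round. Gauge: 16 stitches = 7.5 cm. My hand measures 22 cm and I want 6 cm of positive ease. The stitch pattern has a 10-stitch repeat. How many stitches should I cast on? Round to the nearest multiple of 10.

Cast on 60 stitches.

Finished = 22 + 6 = 28 cm.
16 / 7.5 = 2.133 sts/cm.
28 × 2.133 = 59.73 sts.
Nearest multiple of 10: 60.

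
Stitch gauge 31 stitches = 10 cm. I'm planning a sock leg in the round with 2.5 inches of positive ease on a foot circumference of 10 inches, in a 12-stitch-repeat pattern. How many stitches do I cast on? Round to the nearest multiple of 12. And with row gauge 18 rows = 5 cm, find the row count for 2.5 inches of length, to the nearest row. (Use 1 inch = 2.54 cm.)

Finished = 10 + 2.5 = 12.5 inches.
12.5 inches × 2.54 = 31.75 cm.
31/10 = 3.1 sts per cm; 31.75 × 3.1 = 98.42 sts.
Nearest multiple of 12 → 96.
2.5 inches = 6.35 cm; × 3.6 = 22.86 → 23 rows.

Cast on 96 stitches; work 23 rows.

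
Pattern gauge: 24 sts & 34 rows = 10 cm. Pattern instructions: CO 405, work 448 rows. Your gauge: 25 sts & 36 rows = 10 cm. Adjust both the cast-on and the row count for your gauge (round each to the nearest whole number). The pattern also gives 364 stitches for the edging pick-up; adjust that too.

Stitches: 405 × 25/24 = 421.88 → 422.
Rows: 448 × 36/34 = 474.35 → 474.
edging pick-up: 364 × 25/24 = 379.17 → 379.

Cast on 422 stitches; work 474 rows; edging pick-up 379 stitches.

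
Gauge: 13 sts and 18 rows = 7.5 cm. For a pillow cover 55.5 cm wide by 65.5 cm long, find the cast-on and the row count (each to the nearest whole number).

Stitch gauge = 13/7.5 = 1.733 sts/cm; 55.5 × 1.733 = 96.20 → 96 sts.
Row gauge = 18/7.5 = 2.4 rows/cm; 65.5 × 2.4 = 157.20 → 157 rows.

Cast on 96 stitches and work 157 rows.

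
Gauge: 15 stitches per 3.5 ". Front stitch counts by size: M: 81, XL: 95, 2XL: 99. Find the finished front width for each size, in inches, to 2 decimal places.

M 18.90 inches; XL 22.17 inches; 2XL 23.10 inches.

15/3.5 = 4.286 sts per in.
M: 81 / 4.286 = 18.900 → 18.90 in.
XL: 95 / 4.286 = 22.167 → 22.17 in.
2XL: 99 / 4.286 = 23.100 → 23.10 in.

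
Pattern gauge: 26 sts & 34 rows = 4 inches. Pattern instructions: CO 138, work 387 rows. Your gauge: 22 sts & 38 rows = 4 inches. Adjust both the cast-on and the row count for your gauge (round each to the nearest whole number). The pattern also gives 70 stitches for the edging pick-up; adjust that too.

Stitches: 138 × 22/26 = 116.77 → 117.
Rows: 387 × 38/34 = 432.53 → 433.
edging pick-up: 70 × 22/26 = 59.23 → 59.

Cast on 117 stitches; work 433 rows; edging pick-up 59 stitches.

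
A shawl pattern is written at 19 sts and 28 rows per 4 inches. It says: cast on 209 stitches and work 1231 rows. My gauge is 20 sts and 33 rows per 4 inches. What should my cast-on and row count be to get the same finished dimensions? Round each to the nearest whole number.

Stitches: 209 × 20/19 = 220.00 → 220.
Rows: 1231 × 33/28 = 1450.82 → 1451.

Cast on 220 stitches; work 1451 rows.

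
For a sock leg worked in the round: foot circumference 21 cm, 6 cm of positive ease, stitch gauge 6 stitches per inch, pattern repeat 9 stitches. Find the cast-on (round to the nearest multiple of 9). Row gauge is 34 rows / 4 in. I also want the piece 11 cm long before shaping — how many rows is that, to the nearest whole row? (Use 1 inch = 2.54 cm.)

Cast on 63 stitches; work 37 rows.

Finished = 21 + 6 = 27 cm.
27 cm × 1/2.54 = 10.63 inches.
6/1 = 6 sts per in; 10.63 × 6 = 63.78 sts.
Nearest multiple of 9 → 63.
11 cm = 4.33 inches; × 8.5 = 36.81 → 37 rows.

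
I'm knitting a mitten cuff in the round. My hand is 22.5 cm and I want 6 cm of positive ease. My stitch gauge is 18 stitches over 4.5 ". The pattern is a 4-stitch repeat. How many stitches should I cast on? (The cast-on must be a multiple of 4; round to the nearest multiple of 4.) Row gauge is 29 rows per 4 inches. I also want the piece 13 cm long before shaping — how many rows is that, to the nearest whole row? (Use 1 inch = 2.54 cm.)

Cast on 44 stitches; work 37 rows.

Finished = 22.5 + 6 = 28.5 cm.
28.5 cm × 1/2.54 = 11.22 inches.
18/4.5 = 4 sts per in; 11.22 × 4 = 44.88 sts.
Nearest multiple of 4 → 44.
13 cm = 5.12 inches; × 7.25 = 37.11 → 37 rows.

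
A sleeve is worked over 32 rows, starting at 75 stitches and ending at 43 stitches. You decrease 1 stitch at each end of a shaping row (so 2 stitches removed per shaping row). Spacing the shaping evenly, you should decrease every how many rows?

Decrease every 2nd row.

Stitches to remove: |43 − 75| = 32.
Shaping rows needed: 32 / 2 = 16.
32 rows / 16 = every 2 rows.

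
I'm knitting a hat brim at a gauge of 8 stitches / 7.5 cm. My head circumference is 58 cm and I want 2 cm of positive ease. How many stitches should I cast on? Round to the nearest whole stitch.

64 stitches.

Finished = 58 + 2 = 60 cm.
8 / 7.5 = 1.067 sts per cm.
60.00 × 1.067 = 64.00 sts.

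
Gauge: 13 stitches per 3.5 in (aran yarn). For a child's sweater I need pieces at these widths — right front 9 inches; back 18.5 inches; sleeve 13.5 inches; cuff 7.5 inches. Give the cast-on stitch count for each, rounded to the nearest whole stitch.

right front 33; back 69; sleeve 50; cuff 28.

Rate = 13/3.5 = 3.714 sts per in.
right front: 9 × 3.714 = 33.43 → 33.
back: 18.5 × 3.714 = 68.71 → 69.
sleeve: 13.5 × 3.714 = 50.14 → 50.
cuff: 7.5 × 3.714 = 27.86 → 28.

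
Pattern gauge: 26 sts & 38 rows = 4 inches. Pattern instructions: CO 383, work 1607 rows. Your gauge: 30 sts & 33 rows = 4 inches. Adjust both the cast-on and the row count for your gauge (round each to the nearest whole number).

Stitches: 383 × 30/26 = 441.92 → 442.
Rows: 1607 × 33/38 = 1395.55 → 1396.

Cast on 442 stitches; work 1396 rows.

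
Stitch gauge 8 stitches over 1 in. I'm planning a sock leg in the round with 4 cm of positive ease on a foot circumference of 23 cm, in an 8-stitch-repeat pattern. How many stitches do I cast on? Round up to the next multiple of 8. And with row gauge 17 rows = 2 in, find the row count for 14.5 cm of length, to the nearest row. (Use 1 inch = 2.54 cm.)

Finished = 23 + 4 = 27 cm.
27 cm × 1/2.54 = 10.63 inches.
8/1 = 8 sts per in; 10.63 × 8 = 85.04 sts.
Next multiple of 8 → 88.
14.5 cm = 5.71 inches; × 8.5 = 48.52 → 49 rows.

Cast on 88 stitches; work 49 rows.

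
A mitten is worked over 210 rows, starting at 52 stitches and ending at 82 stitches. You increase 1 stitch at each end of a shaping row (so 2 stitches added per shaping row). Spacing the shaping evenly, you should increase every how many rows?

Stitches to add: |82 − 52| = 30.
Shaping rows needed: 30 / 2 = 15.
210 rows / 15 = every 14 rows.

Increase every 14th row.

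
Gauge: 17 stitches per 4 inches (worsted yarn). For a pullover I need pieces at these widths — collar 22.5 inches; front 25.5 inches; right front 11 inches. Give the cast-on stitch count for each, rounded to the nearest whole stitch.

Rate = 17/4 = 4.25 sts per in.
collar: 22.5 × 4.25 = 95.62 → 96.
front: 25.5 × 4.25 = 108.38 → 108.
right front: 11 × 4.25 = 46.75 → 47.

collar 96; front 108; right front 47.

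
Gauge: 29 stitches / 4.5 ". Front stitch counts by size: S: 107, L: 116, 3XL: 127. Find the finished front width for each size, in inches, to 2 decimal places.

S 16.60 inches; L 18.00 inches; 3XL 19.71 inches.

29/4.5 = 6.444 sts per in.
S: 107 / 6.444 = 16.603 → 16.60 in.
L: 116 / 6.444 = 18.000 → 18.00 in.
3XL: 127 / 6.444 = 19.707 → 19.71 in.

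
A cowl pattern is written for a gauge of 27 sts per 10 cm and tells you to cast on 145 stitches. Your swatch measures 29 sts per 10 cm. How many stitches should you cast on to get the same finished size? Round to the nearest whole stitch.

CO 156 sts.

Scale factor = 29 / 27 = 1.074.
145 × 29 / 27 = 155.74 sts.
→ 156 sts.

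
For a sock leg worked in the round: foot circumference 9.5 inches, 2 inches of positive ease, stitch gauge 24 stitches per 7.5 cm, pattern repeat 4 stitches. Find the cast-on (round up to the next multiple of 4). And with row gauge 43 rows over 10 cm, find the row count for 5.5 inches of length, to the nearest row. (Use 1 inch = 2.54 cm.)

Cast on 96 stitches; work 60 rows.

Finished = 9.5 + 2 = 11.5 inches.
11.5 inches × 2.54 = 29.21 cm.
24/7.5 = 3.2 sts per cm; 29.21 × 3.2 = 93.47 sts.
Next multiple of 4 → 96.
5.5 inches = 13.97 cm; × 4.3 = 60.07 → 60 rows.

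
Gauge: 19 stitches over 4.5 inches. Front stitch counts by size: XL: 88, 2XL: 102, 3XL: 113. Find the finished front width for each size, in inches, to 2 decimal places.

19/4.5 = 4.222 sts per in.
XL: 88 / 4.222 = 20.842 → 20.84 in.
2XL: 102 / 4.222 = 24.158 → 24.16 in.
3XL: 113 / 4.222 = 26.763 → 26.76 in.

XL 20.84 inches; 2XL 24.16 inches; 3XL 26.76 inches.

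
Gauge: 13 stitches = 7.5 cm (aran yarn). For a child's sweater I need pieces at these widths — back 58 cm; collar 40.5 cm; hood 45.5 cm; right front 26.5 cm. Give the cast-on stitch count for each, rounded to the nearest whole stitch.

Rate = 13/7.5 = 1.733 sts per cm.
back: 58 × 1.733 = 100.53 → 101.
collar: 40.5 × 1.733 = 70.20 → 70.
hood: 45.5 × 1.733 = 78.87 → 79.
right front: 26.5 × 1.733 = 45.93 → 46.

back 101; collar 70; hood 79; right front 46.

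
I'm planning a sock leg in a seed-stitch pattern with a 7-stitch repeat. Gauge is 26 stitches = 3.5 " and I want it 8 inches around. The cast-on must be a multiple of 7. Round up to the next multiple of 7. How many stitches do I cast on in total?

Cast on 63 stitches.

26 / 3.5 = 7.429 sts per inch.
8 × 7.429 = 59.43 sts.
Next multiple of 7: 63.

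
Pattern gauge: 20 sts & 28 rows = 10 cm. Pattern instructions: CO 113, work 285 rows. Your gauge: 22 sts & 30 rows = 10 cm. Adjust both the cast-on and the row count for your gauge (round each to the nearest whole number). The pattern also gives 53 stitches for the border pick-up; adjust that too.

Cast on 124 stitches; work 305 rows; border pick-up 58 stitches.

Stitches: 113 × 22/20 = 124.30 → 124.
Rows: 285 × 30/28 = 305.36 → 305.
border pick-up: 53 × 22/20 = 58.30 → 58.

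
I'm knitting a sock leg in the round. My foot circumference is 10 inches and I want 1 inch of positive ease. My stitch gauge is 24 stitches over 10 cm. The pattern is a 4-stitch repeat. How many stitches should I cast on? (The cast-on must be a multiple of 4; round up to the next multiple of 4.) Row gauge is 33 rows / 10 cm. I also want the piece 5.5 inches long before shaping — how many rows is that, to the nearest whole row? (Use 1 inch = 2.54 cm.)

Finished = 10 + 1 = 11 inches.
11 inches × 2.54 = 27.94 cm.
24/10 = 2.4 sts per cm; 27.94 × 2.4 = 67.06 sts.
Next multiple of 4 → 68.
5.5 inches = 13.97 cm; × 3.3 = 46.10 → 46 rows.

Cast on 68 stitches; work 46 rows.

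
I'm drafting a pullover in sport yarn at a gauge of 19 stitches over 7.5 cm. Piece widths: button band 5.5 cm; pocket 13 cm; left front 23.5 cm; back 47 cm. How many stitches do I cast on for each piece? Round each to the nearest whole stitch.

Rate = 19/7.5 = 2.533 sts per cm.
button band: 5.5 × 2.533 = 13.93 → 14.
pocket: 13 × 2.533 = 32.93 → 33.
left front: 23.5 × 2.533 = 59.53 → 60.
back: 47 × 2.533 = 119.07 → 119.

button band 14; pocket 33; left front 60; back 119.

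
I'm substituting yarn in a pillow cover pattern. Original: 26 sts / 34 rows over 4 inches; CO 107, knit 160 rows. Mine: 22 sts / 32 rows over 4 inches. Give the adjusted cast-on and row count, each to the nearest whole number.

Cast on 91 stitches; work 151 rows.

Stitches: 107 × 22/26 = 90.54 → 91.
Rows: 160 × 32/34 = 150.59 → 151.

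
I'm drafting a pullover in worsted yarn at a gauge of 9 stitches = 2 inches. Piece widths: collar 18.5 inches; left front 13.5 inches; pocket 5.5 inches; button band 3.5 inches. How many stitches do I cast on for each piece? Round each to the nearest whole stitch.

Rate = 9/2 = 4.5 sts per in.
collar: 18.5 × 4.5 = 83.25 → 83.
left front: 13.5 × 4.5 = 60.75 → 61.
pocket: 5.5 × 4.5 = 24.75 → 25.
button band: 3.5 × 4.5 = 15.75 → 16.

collar 83; left front 61; pocket 25; button band 16.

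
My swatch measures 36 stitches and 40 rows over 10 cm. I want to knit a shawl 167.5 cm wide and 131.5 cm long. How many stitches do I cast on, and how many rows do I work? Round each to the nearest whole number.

Cast on 603 stitches and work 526 rows.

Stitch gauge = 36/10 = 3.6 sts/cm; 167.5 × 3.6 = 603.00 → 603 sts.
Row gauge = 40/10 = 4 rows/cm; 131.5 × 4 = 526.00 → 526 rows.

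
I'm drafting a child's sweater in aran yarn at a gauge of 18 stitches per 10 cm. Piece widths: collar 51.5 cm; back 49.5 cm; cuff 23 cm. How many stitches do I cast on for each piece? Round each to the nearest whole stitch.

Rate = 18/10 = 1.8 sts per cm.
collar: 51.5 × 1.8 = 92.70 → 93.
back: 49.5 × 1.8 = 89.10 → 89.
cuff: 23 × 1.8 = 41.40 → 41.

collar 93; back 89; cuff 41.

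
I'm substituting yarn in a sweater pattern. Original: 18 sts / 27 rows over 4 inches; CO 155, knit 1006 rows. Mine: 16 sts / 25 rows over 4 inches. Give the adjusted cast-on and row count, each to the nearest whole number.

Cast on 138 stitches; work 931 rows.

Stitches: 155 × 16/18 = 137.78 → 138.
Rows: 1006 × 25/27 = 931.48 → 931.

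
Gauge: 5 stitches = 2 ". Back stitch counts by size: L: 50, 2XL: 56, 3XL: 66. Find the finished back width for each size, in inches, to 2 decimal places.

5/2 = 2.5 sts per in.
L: 50 / 2.5 = 20.000 → 20.00 in.
2XL: 56 / 2.5 = 22.400 → 22.40 in.
3XL: 66 / 2.5 = 26.400 → 26.40 in.

L 20.00 inches; 2XL 22.40 inches; 3XL 26.40 inches.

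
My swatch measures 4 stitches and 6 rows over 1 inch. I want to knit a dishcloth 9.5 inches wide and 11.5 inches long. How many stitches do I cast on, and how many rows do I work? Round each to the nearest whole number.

Cast on 38 stitches and work 69 rows.

Stitch gauge = 4/1 = 4 sts/in; 9.5 × 4 = 38.00 → 38 sts.
Row gauge = 6/1 = 6 rows/in; 11.5 × 6 = 69.00 → 69 rows.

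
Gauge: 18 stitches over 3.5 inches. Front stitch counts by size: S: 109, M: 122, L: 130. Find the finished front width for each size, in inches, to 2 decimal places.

S 21.19 inches; M 23.72 inches; L 25.28 inches.

18/3.5 = 5.143 sts per in.
S: 109 / 5.143 = 21.194 → 21.19 in.
M: 122 / 5.143 = 23.722 → 23.72 in.
L: 130 / 5.143 = 25.278 → 25.28 in.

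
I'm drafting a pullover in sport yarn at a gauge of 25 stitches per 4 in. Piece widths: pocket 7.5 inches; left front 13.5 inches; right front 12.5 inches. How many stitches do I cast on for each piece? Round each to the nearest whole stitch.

Rate = 25/4 = 6.25 sts per in.
pocket: 7.5 × 6.25 = 46.88 → 47.
left front: 13.5 × 6.25 = 84.38 → 84.
right front: 12.5 × 6.25 = 78.12 → 78.

pocket 47; left front 84; right front 78.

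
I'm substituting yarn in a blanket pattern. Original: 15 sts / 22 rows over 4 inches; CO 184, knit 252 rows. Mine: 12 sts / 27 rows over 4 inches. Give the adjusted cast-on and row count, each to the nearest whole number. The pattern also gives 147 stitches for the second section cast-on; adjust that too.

Cast on 147 stitches; work 309 rows; second section cast-on 118 stitches.

Stitches: 184 × 12/15 = 147.20 → 147.
Rows: 252 × 27/22 = 309.27 → 309.
second section cast-on: 147 × 12/15 = 117.60 → 118.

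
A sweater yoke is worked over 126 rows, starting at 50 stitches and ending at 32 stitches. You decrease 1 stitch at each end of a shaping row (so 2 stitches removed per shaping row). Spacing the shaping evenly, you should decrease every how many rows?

Stitches to remove: |32 − 50| = 18.
Shaping rows needed: 18 / 2 = 9.
126 rows / 9 = every 14 rows.

Decrease every 14th row.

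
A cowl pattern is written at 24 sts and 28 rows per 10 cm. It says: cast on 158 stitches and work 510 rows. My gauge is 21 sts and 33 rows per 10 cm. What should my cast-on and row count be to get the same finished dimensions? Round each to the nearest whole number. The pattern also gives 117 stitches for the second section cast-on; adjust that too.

Stitches: 158 × 21/24 = 138.25 → 138.
Rows: 510 × 33/28 = 601.07 → 601.
second section cast-on: 117 × 21/24 = 102.38 → 102.

Cast on 138 stitches; work 601 rows; second section cast-on 102 stitches.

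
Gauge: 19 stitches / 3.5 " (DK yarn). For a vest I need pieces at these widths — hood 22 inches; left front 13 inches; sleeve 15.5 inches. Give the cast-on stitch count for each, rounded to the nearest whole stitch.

hood 119; left front 71; sleeve 84.

Rate = 19/3.5 = 5.429 sts per in.
hood: 22 × 5.429 = 119.43 → 119.
left front: 13 × 5.429 = 70.57 → 71.
sleeve: 15.5 × 5.429 = 84.14 → 84.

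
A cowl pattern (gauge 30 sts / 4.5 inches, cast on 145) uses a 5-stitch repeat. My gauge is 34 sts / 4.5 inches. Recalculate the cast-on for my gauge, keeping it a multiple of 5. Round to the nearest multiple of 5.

145 × 34 / 30 = 164.33.
Nearest multiple of 5: 165.

Cast on 165 stitches.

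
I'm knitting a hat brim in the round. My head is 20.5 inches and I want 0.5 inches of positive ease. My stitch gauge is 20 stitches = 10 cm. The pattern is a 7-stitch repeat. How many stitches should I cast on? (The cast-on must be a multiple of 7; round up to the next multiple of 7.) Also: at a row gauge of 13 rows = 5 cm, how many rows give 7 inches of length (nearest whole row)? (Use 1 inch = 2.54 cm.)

Cast on 112 stitches; work 46 rows.

Finished = 20.5 + 0.5 = 21 inches.
21 inches × 2.54 = 53.34 cm.
20/10 = 2 sts per cm; 53.34 × 2 = 106.68 sts.
Next multiple of 7 → 112.
7 inches = 17.78 cm; × 2.6 = 46.23 → 46 rows.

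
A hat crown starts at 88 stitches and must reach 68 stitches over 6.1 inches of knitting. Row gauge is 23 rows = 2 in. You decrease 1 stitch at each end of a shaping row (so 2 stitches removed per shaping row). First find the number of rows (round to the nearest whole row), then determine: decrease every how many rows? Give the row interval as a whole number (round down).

Rows = 6.1 × 11.5 = 70.1 → 70 rows.
Stitches to remove: 20 → 10 shaping rows (at 2 st each).
70 / 10 = 7.00 → every 7 rows.

Decrease every 7th row.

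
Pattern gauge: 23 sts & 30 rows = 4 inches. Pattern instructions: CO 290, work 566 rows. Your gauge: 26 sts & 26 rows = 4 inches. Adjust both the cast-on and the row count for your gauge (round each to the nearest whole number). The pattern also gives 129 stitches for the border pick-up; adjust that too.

Stitches: 290 × 26/23 = 327.83 → 328.
Rows: 566 × 26/30 = 490.53 → 491.
border pick-up: 129 × 26/23 = 145.83 → 146.

Cast on 328 stitches; work 491 rows; border pick-up 146 stitches.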